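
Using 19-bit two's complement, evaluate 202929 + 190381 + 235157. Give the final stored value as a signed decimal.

104179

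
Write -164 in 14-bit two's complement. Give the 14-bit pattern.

11111101011100

|-164| = 164 = 00000010100100 in 14 bits.
Invert the bits: 11111101011011. Add 1: 11111101011100.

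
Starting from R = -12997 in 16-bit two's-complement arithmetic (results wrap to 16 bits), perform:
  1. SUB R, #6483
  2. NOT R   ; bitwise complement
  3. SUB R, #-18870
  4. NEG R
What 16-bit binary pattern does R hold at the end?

Start: R = -12997 = 1100110100111011.
R = -12997 − 6483 = -19480 = 1011001111101000
R = NOT 1011001111101000 = 0100110000010111 = 19479
R = 19479 − (-18870) = 38349; wraps to -27187 = 1001010111001101
R = −(-27187) = 27187 = 0110101000110011

0110101000110011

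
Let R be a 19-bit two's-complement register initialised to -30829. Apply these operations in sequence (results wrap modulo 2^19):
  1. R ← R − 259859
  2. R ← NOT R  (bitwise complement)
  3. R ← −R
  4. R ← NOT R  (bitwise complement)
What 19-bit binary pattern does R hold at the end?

1000110111101111110

Start: R = -30829 = 1111000011110010011.
R = -30829 − 259859 = -290688; wraps to 233600 = 0111001000010000000
R = NOT 0111001000010000000 = 1000110111101111111 = -233601
R = −(-233601) = 233601 = 0111001000010000001
R = NOT 0111001000010000001 = 1000110111101111110 = -233602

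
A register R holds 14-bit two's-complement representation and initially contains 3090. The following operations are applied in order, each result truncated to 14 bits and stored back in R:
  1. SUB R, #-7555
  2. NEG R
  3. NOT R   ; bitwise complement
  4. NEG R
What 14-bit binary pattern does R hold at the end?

01011001101100

Start: R = 3090 = 00110000010010.
R = 3090 − (-7555) = 10645; wraps to -5739 = 10100110010101
R = −(-5739) = 5739 = 01011001101011
R = NOT 01011001101011 = 10100110010100 = -5740
R = −(-5740) = 5740 = 01011001101100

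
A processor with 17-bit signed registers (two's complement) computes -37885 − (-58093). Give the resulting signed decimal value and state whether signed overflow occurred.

-37885 → 10110110000000011
-58093 → 10001110100010011
Subtract via negate-and-add: invert 10001110100010011 + 1 = 01110001011101101 (i.e. 58093).
  10110110000000011
+ 01110001011101101
= 00100111011110000  (discard carry-out 1)
Result 00100111011110000: MSB = 0 → value 20208.
Addends (after negating the subtrahend) have opposite signs, so signed overflow cannot occur.

20208; no overflow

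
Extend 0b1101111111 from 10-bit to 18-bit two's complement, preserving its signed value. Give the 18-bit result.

111111111101111111

MSB of 1101111111 is 1; replicate it into the new high bits.
11111111|1101111111 → 111111111101111111 (still -129).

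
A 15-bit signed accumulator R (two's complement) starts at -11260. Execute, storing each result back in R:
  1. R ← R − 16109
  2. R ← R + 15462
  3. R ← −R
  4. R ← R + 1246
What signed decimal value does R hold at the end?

13153

Start: R = -11260 = 101010000000100.
R = -11260 − 16109 = -27369; wraps to 5399 = 001010100010111
R = 5399 + 15462 = 20861; wraps to -11907 = 101000101111101
R = −(-11907) = 11907 = 010111010000011
R = 11907 + 1246 = 13153 = 011001101100001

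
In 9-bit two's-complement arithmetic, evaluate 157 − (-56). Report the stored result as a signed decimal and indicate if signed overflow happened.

213; no overflow

157 → 010011101
-56 → 111001000
Subtract via negate-and-add: invert 111001000 + 1 = 000111000 (i.e. 56).
  010011101
+ 000111000
= 011010101
Result 011010101: MSB = 0 → value 213.
Both addends (after negating the subtrahend) are non-negative and so is the stored result: no signed overflow.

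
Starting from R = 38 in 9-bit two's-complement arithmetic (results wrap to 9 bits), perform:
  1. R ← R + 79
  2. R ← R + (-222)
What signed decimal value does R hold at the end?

-105

Start: R = 38 = 000100110.
R = 38 + 79 = 117 = 001110101
R = 117 + (-222) = -105 = 110010111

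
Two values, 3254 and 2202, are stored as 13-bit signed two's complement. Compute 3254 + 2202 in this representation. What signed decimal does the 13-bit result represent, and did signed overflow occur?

3254 → 0110010110110
2202 → 0100010011010
  0110010110110
+ 0100010011010
= 1010101010000
Result 1010101010000: MSB = 1 → 5456 − 8192 = -2736.
Both addends are non-negative but the stored result is negative: signed overflow. The true value 3254 + 2202 = 5456 lies outside [-4096, 4095].

-2736; overflow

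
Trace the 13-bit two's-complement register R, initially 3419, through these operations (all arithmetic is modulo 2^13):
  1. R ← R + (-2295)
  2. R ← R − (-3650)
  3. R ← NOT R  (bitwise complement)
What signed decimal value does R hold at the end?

Start: R = 3419 = 0110101011011.
R = 3419 + (-2295) = 1124 = 0010001100100
R = 1124 − (-3650) = 4774; wraps to -3418 = 1001010100110
R = NOT 1001010100110 = 0110101011001 = 3417

3417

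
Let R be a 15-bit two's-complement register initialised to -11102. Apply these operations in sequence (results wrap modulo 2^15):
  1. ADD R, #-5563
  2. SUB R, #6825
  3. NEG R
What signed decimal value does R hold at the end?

-9278

Start: R = -11102 = 101010010100010.
R = -11102 + (-5563) = -16665; wraps to 16103 = 011111011100111
R = 16103 − 6825 = 9278 = 010010000111110
R = −(9278) = -9278 = 101101111000010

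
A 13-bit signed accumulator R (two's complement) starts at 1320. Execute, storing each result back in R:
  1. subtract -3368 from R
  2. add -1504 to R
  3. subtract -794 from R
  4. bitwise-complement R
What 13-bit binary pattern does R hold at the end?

Start: R = 1320 = 0010100101000.
R = 1320 − (-3368) = 4688; wraps to -3504 = 1001001010000
R = -3504 + (-1504) = -5008; wraps to 3184 = 0110001110000
R = 3184 − (-794) = 3978 = 0111110001010
R = NOT 0111110001010 = 1000001110101 = -3979

1000001110101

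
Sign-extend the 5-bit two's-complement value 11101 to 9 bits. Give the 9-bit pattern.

MSB of 11101 is 1; replicate it into the new high bits.
1111|11101 → 111111101 (still -3).

111111101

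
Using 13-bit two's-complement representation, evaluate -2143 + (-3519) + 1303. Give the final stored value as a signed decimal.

3833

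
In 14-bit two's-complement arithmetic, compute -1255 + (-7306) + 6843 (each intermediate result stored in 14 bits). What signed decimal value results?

-1718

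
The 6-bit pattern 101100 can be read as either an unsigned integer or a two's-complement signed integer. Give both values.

unsigned = 44, signed = -20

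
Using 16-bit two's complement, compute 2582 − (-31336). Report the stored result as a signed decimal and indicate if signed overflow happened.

2582 → 0000101000010110
-31336 → 1000010110011000
Subtract via negate-and-add: invert 1000010110011000 + 1 = 0111101001101000 (i.e. 31336).
  0000101000010110
+ 0111101001101000
= 1000010001111110
Result 1000010001111110: MSB = 1 → 33918 − 65536 = -31618.
Both addends (after negating the subtrahend) are non-negative but the stored result is negative: signed overflow. The true value 2582 − (-31336) = 33918 lies outside [-32768, 32767].

-31618; overflow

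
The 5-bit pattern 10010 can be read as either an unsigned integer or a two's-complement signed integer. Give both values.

Unsigned: 10010 = 18.
Signed: MSB=1 → 18 − 32 = -14.

unsigned = 18, signed = -14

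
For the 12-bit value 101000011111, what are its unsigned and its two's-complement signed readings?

Unsigned: 101000011111 = 2591.
Signed: MSB=1 → 2591 − 4096 = -1505.

unsigned = 2591, signed = -1505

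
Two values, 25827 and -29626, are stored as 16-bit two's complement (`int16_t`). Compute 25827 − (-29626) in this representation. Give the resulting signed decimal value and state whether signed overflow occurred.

25827 → 0110010011100011
-29626 → 1000110001000110
Subtract via negate-and-add: invert 1000110001000110 + 1 = 0111001110111010 (i.e. 29626).
  0110010011100011
+ 0111001110111010
= 1101100010011101
Result 1101100010011101: MSB = 1 → 55453 − 65536 = -10083.
Both addends (after negating the subtrahend) are non-negative but the stored result is negative: signed overflow. The true value 25827 − (-29626) = 55453 lies outside [-32768, 32767].

-10083; overflow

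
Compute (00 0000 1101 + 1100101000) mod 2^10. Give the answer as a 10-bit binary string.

1100110101

  0000001101
+ 1100101000
= 1100110101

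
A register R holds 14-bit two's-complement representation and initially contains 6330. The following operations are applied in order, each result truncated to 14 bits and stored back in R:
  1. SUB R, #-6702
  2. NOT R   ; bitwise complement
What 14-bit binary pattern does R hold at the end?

Start: R = 6330 = 01100010111010.
R = 6330 − (-6702) = 13032; wraps to -3352 = 11001011101000
R = NOT 11001011101000 = 00110100010111 = 3351

00110100010111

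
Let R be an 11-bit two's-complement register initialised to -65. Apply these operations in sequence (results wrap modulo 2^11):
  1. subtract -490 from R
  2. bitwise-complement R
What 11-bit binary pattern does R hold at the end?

Start: R = -65 = 11110111111.
R = -65 − (-490) = 425 = 00110101001
R = NOT 00110101001 = 11001010110 = -426

11001010110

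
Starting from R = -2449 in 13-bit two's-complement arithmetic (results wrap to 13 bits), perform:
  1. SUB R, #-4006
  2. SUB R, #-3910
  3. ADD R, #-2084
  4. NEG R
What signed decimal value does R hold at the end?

-3383

Start: R = -2449 = 1011001101111.
R = -2449 − (-4006) = 1557 = 0011000010101
R = 1557 − (-3910) = 5467; wraps to -2725 = 1010101011011
R = -2725 + (-2084) = -4809; wraps to 3383 = 0110100110111
R = −(3383) = -3383 = 1001011001001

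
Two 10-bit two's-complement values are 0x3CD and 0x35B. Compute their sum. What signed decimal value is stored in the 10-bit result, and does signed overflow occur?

0x3CD = 1111001101 = -51 (signed)
0x35B = 1101011011 = -165 (signed)
  1111001101
+ 1101011011
= 1100101000  (discard carry-out 1)
Result 1100101000: MSB = 1 → 808 − 1024 = -216.
Both addends are negative and so is the stored result: no signed overflow.

-216; no overflow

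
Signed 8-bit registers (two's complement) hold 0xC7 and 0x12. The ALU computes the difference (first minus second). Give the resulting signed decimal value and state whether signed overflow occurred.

0xC7 = 11000111 = -57 (signed)
0x12 = 00010010 = 18 (signed)
Subtract via negate-and-add: invert 00010010 + 1 = 11101110 (i.e. -18).
  11000111
+ 11101110
= 10110101  (discard carry-out 1)
Result 10110101: MSB = 1 → 181 − 256 = -75.
Both addends (after negating the subtrahend) are negative and so is the stored result: no signed overflow.

-75; no overflow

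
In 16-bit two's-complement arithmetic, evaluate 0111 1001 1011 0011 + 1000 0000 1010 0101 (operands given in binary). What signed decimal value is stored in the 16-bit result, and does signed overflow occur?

-1448; no overflow

0111 1001 1011 0011 → 0111100110110011 = 31155 (signed)
1000 0000 1010 0101 → 1000000010100101 = -32603 (signed)
  0111100110110011
+ 1000000010100101
= 1111101001011000
Result 1111101001011000: MSB = 1 → 64088 − 65536 = -1448.
Addends have opposite signs, so signed overflow cannot occur.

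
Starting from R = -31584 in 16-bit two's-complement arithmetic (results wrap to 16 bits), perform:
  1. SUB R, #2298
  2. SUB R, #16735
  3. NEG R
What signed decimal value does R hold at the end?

Start: R = -31584 = 1000010010100000.
R = -31584 − 2298 = -33882; wraps to 31654 = 0111101110100110
R = 31654 − 16735 = 14919 = 0011101001000111
R = −(14919) = -14919 = 1100010110111001

-14919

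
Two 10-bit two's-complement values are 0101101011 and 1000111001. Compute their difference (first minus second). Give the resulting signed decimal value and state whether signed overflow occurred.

0101101011 = 363 (signed)
1000111001 = -455 (signed)
Subtract via negate-and-add: invert 1000111001 + 1 = 0111000111 (i.e. 455).
  0101101011
+ 0111000111
= 1100110010
Result 1100110010: MSB = 1 → 818 − 1024 = -206.
Both addends (after negating the subtrahend) are non-negative but the stored result is negative: signed overflow. The true value 363 − (-455) = 818 lies outside [-512, 511].

-206; overflow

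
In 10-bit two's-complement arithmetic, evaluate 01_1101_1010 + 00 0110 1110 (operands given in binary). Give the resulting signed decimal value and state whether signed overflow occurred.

-440; overflow

01_1101_1010 → 0111011010 = 474 (signed)
00 0110 1110 → 0001101110 = 110 (signed)
  0111011010
+ 0001101110
= 1001001000
Result 1001001000: MSB = 1 → 584 − 1024 = -440.
Both addends are non-negative but the stored result is negative: signed overflow. The true value 474 + 110 = 584 lies outside [-512, 511].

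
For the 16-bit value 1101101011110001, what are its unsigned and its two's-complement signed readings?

Unsigned: 1101101011110001 = 56049.
Signed: MSB=1 → 56049 − 65536 = -9487.

unsigned = 56049, signed = -9487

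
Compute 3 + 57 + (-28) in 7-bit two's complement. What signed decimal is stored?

3 + 57 = 60 (0111100)
60 + (-28) = 32 (0100000)

32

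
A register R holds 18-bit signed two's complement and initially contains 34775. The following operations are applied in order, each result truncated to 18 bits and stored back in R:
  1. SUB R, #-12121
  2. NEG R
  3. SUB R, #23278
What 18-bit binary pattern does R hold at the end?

101110110111100010

Start: R = 34775 = 001000011111010111.
R = 34775 − (-12121) = 46896 = 001011011100110000
R = −(46896) = -46896 = 110100100011010000
R = -46896 − 23278 = -70174 = 101110110111100010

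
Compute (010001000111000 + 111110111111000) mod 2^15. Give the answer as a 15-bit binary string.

010000000110000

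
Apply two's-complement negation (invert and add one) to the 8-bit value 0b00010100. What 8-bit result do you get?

Invert: 11101011. Add 1: 11101100.

11101100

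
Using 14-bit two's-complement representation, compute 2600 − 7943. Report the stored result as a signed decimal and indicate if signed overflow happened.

-5343; no overflow

2600 → 00101000101000
7943 → 01111100000111
Subtract via negate-and-add: invert 01111100000111 + 1 = 10000011111001 (i.e. -7943).
  00101000101000
+ 10000011111001
= 10101100100001
Result 10101100100001: MSB = 1 → 11041 − 16384 = -5343.
Addends (after negating the subtrahend) have opposite signs, so signed overflow cannot occur.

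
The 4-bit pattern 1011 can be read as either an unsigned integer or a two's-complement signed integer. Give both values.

unsigned = 11, signed = -5

Unsigned: 1011 = 11.
Signed: MSB=1 → 11 − 16 = -5.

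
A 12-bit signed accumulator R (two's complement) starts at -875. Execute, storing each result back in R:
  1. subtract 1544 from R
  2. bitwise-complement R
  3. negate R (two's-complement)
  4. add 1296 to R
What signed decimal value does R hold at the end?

Start: R = -875 = 110010010101.
R = -875 − 1544 = -2419; wraps to 1677 = 011010001101
R = NOT 011010001101 = 100101110010 = -1678
R = −(-1678) = 1678 = 011010001110
R = 1678 + 1296 = 2974; wraps to -1122 = 101110011110

-1122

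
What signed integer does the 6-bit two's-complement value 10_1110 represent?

-18

MSB is 1, so the value is negative.
Unsigned reading: 46. Subtract 2^6 = 64: 46 − 64 = -18.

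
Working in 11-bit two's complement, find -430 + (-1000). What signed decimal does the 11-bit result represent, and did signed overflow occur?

-430 → 11001010010
-1000 → 10000011000
  11001010010
+ 10000011000
= 01001101010  (discard carry-out 1)
Result 01001101010: MSB = 0 → value 618.
Both addends are negative but the stored result is non-negative: signed overflow. The true value -430 + (-1000) = -1430 lies outside [-1024, 1023].

618; overflow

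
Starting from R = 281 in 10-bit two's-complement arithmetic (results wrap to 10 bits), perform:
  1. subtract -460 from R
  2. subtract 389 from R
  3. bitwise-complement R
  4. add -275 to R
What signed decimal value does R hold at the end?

Start: R = 281 = 0100011001.
R = 281 − (-460) = 741; wraps to -283 = 1011100101
R = -283 − 389 = -672; wraps to 352 = 0101100000
R = NOT 0101100000 = 1010011111 = -353
R = -353 + (-275) = -628; wraps to 396 = 0110001100

396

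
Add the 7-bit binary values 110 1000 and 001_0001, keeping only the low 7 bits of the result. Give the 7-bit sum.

1111001

  1101000
+ 0010001
= 1111001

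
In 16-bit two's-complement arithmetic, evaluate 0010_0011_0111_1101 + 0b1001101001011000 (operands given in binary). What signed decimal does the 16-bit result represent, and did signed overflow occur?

0010_0011_0111_1101 → 0010001101111101 = 9085 (signed)
0b1001101001011000 → 1001101001011000 = -26024 (signed)
  0010001101111101
+ 1001101001011000
= 1011110111010101
Result 1011110111010101: MSB = 1 → 48597 − 65536 = -16939.
Addends have opposite signs, so signed overflow cannot occur.

-16939; no overflow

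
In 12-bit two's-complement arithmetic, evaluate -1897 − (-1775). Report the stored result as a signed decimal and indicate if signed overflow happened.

-122; no overflow

-1897 → 100010010111
-1775 → 100100010001
Subtract via negate-and-add: invert 100100010001 + 1 = 011011101111 (i.e. 1775).
  100010010111
+ 011011101111
= 111110000110
Result 111110000110: MSB = 1 → 3974 − 4096 = -122.
Addends (after negating the subtrahend) have opposite signs, so signed overflow cannot occur.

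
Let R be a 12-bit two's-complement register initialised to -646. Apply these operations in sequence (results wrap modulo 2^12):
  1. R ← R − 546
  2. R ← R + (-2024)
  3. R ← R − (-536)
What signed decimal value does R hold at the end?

1416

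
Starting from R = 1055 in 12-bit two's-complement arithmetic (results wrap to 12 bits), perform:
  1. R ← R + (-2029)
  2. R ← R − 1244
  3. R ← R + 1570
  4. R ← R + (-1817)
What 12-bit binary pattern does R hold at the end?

Start: R = 1055 = 010000011111.
R = 1055 + (-2029) = -974 = 110000110010
R = -974 − 1244 = -2218; wraps to 1878 = 011101010110
R = 1878 + 1570 = 3448; wraps to -648 = 110101111000
R = -648 + (-1817) = -2465; wraps to 1631 = 011001011111

011001011111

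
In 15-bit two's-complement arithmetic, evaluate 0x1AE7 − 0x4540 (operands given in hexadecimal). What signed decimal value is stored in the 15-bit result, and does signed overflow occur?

-10841; overflow

0x1AE7 = 001101011100111 = 6887 (signed)
0x4540 = 100010101000000 = -15040 (signed)
Subtract via negate-and-add: invert 100010101000000 + 1 = 011101011000000 (i.e. 15040).
  001101011100111
+ 011101011000000
= 101010110100111
Result 101010110100111: MSB = 1 → 21927 − 32768 = -10841.
Both addends (after negating the subtrahend) are non-negative but the stored result is negative: signed overflow. The true value 6887 − (-15040) = 21927 lies outside [-16384, 16383].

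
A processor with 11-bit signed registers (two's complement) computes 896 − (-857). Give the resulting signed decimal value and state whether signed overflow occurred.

-295; overflow

896 → 01110000000
-857 → 10010100111
Subtract via negate-and-add: invert 10010100111 + 1 = 01101011001 (i.e. 857).
  01110000000
+ 01101011001
= 11011011001
Result 11011011001: MSB = 1 → 1753 − 2048 = -295.
Both addends (after negating the subtrahend) are non-negative but the stored result is negative: signed overflow. The true value 896 − (-857) = 1753 lies outside [-1024, 1023].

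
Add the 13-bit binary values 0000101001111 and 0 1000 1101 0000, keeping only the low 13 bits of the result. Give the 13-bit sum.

0101000011111

  0000101001111
+ 0100011010000
= 0101000011111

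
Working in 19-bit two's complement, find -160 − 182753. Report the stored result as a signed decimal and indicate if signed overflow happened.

-182913; no overflow

-160 → 1111111111101100000
182753 → 0101100100111100001
Subtract via negate-and-add: invert 0101100100111100001 + 1 = 1010011011000011111 (i.e. -182753).
  1111111111101100000
+ 1010011011000011111
= 1010011010101111111  (discard carry-out 1)
Result 1010011010101111111: MSB = 1 → 341375 − 524288 = -182913.
Both addends (after negating the subtrahend) are negative and so is the stored result: no signed overflow.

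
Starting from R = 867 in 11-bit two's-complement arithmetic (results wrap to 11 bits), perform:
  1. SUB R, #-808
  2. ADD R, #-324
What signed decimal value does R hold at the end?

Start: R = 867 = 01101100011.
R = 867 − (-808) = 1675; wraps to -373 = 11010001011
R = -373 + (-324) = -697 = 10101000111

-697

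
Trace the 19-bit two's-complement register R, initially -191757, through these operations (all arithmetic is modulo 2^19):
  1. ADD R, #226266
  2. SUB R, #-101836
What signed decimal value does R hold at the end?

136345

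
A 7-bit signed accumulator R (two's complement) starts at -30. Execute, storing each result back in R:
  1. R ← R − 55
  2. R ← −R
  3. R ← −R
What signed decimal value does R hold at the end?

43

Start: R = -30 = 1100010.
R = -30 − 55 = -85; wraps to 43 = 0101011
R = −(43) = -43 = 1010101
R = −(-43) = 43 = 0101011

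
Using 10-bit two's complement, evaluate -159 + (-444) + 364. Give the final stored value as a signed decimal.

-239

-159 + (-444) = -603 → wraps to 421 (0110100101)
421 + 364 = 785 → wraps to -239 (1100010001)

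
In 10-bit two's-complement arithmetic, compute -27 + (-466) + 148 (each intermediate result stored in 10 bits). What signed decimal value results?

-27 + (-466) = -493 (1000010011)
-493 + 148 = -345 (1010100111)

-345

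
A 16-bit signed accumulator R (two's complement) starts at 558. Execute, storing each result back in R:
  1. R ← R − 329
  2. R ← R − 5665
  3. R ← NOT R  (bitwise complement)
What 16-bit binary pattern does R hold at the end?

Start: R = 558 = 0000001000101110.
R = 558 − 329 = 229 = 0000000011100101
R = 229 − 5665 = -5436 = 1110101011000100
R = NOT 1110101011000100 = 0001010100111011 = 5435

0001010100111011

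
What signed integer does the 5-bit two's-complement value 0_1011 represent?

11

MSB is 0, so the value is non-negative: 01011 = 11.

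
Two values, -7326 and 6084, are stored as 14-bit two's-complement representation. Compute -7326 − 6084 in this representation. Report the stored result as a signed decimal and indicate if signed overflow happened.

2974; overflow

-7326 → 10001101100010
6084 → 01011111000100
Subtract via negate-and-add: invert 01011111000100 + 1 = 10100000111100 (i.e. -6084).
  10001101100010
+ 10100000111100
= 00101110011110  (discard carry-out 1)
Result 00101110011110: MSB = 0 → value 2974.
Both addends (after negating the subtrahend) are negative but the stored result is non-negative: signed overflow. The true value -7326 − 6084 = -13410 lies outside [-8192, 8191].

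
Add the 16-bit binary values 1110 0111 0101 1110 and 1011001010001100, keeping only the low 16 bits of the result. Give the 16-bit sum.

  1110011101011110
+ 1011001010001100
= 1001100111101010  (discard carry-out 1)

1001100111101010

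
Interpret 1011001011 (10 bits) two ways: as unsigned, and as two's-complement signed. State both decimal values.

unsigned = 715, signed = -309

Unsigned: 1011001011 = 715.
Signed: MSB=1 → 715 − 1024 = -309.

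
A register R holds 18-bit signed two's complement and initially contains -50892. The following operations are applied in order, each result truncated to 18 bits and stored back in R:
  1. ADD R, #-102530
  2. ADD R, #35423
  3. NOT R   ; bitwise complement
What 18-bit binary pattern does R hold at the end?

011100110011101110

Start: R = -50892 = 110011100100110100.
R = -50892 + (-102530) = -153422; wraps to 108722 = 011010100010110010
R = 108722 + 35423 = 144145; wraps to -117999 = 100011001100010001
R = NOT 100011001100010001 = 011100110011101110 = 117998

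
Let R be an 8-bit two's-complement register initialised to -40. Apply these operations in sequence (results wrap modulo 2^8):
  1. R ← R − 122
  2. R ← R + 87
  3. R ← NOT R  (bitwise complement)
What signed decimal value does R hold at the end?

74

Start: R = -40 = 11011000.
R = -40 − 122 = -162; wraps to 94 = 01011110
R = 94 + 87 = 181; wraps to -75 = 10110101
R = NOT 10110101 = 01001010 = 74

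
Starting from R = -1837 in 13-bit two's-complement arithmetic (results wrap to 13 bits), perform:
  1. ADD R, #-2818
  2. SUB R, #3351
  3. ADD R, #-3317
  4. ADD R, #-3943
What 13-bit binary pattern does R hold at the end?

0010001011110

Start: R = -1837 = 1100011010011.
R = -1837 + (-2818) = -4655; wraps to 3537 = 0110111010001
R = 3537 − 3351 = 186 = 0000010111010
R = 186 + (-3317) = -3131 = 1001111000101
R = -3131 + (-3943) = -7074; wraps to 1118 = 0010001011110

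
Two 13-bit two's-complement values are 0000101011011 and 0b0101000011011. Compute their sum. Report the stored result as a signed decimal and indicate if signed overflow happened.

0000101011011 = 347 (signed)
0b0101000011011 → 0101000011011 = 2587 (signed)
  0000101011011
+ 0101000011011
= 0101101110110
Result 0101101110110: MSB = 0 → value 2934.
Both addends are non-negative and so is the stored result: no signed overflow.

2934; no overflow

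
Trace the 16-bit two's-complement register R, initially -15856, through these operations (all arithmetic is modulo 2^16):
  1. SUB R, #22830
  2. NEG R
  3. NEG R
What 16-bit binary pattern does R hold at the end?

Start: R = -15856 = 1100001000010000.
R = -15856 − 22830 = -38686; wraps to 26850 = 0110100011100010
R = −(26850) = -26850 = 1001011100011110
R = −(-26850) = 26850 = 0110100011100010

0110100011100010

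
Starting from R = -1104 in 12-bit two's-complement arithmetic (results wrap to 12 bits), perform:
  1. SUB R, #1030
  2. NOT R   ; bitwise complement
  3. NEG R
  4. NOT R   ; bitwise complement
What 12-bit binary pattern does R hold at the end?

Start: R = -1104 = 101110110000.
R = -1104 − 1030 = -2134; wraps to 1962 = 011110101010
R = NOT 011110101010 = 100001010101 = -1963
R = −(-1963) = 1963 = 011110101011
R = NOT 011110101011 = 100001010100 = -1964

100001010100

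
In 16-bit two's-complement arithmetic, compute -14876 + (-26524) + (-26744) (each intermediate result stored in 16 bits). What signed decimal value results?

-14876 + (-26524) = -41400 → wraps to 24136 (0101111001001000)
24136 + (-26744) = -2608 (1111010111010000)

-2608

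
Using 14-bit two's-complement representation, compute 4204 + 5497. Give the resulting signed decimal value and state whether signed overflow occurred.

-6683; overflow

4204 → 01000001101100
5497 → 01010101111001
  01000001101100
+ 01010101111001
= 10010111100101
Result 10010111100101: MSB = 1 → 9701 − 16384 = -6683.
Both addends are non-negative but the stored result is negative: signed overflow. The true value 4204 + 5497 = 9701 lies outside [-8192, 8191].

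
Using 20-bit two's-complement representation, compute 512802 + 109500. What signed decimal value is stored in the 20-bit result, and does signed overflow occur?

-426274; overflow

512802 → 01111101001100100010
109500 → 00011010101110111100
  01111101001100100010
+ 00011010101110111100
= 10010111111011011110
Result 10010111111011011110: MSB = 1 → 622302 − 1048576 = -426274.
Both addends are non-negative but the stored result is negative: signed overflow. The true value 512802 + 109500 = 622302 lies outside [-524288, 524287].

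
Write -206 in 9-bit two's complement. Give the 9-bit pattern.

|-206| = 206 = 011001110 in 9 bits.
Invert the bits: 100110001. Add 1: 100110010.

100110010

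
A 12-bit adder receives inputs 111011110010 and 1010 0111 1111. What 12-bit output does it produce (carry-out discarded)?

  111011110010
+ 101001111111
= 100101110001  (discard carry-out 1)

100101110001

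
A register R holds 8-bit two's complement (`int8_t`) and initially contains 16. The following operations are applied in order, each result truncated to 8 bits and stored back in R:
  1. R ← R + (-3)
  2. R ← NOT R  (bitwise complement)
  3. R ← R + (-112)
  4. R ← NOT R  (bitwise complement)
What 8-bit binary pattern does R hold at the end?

Start: R = 16 = 00010000.
R = 16 + (-3) = 13 = 00001101
R = NOT 00001101 = 11110010 = -14
R = -14 + (-112) = -126 = 10000010
R = NOT 10000010 = 01111101 = 125

01111101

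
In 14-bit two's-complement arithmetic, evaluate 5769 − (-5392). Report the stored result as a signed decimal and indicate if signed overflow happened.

-5223; overflow

5769 → 01011010001001
-5392 → 10101011110000
Subtract via negate-and-add: invert 10101011110000 + 1 = 01010100010000 (i.e. 5392).
  01011010001001
+ 01010100010000
= 10101110011001
Result 10101110011001: MSB = 1 → 11161 − 16384 = -5223.
Both addends (after negating the subtrahend) are non-negative but the stored result is negative: signed overflow. The true value 5769 − (-5392) = 11161 lies outside [-8192, 8191].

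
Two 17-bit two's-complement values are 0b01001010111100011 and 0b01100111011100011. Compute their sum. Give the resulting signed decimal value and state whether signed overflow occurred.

0b01001010111100011 → 01001010111100011 = 38371 (signed)
0b01100111011100011 → 01100111011100011 = 52963 (signed)
  01001010111100011
+ 01100111011100011
= 10110010011000110
Result 10110010011000110: MSB = 1 → 91334 − 131072 = -39738.
Both addends are non-negative but the stored result is negative: signed overflow. The true value 38371 + 52963 = 91334 lies outside [-65536, 65535].

-39738; overflow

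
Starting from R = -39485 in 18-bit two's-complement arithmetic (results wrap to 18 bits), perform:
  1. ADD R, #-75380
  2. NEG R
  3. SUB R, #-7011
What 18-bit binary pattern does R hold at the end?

011101110000010100

Start: R = -39485 = 110110010111000011.
R = -39485 + (-75380) = -114865 = 100011111101001111
R = −(-114865) = 114865 = 011100000010110001
R = 114865 − (-7011) = 121876 = 011101110000010100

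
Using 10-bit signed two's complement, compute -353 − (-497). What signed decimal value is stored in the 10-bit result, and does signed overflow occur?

144; no overflow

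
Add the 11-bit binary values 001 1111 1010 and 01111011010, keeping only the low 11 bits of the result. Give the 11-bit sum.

10111010100

  00111111010
+ 01111011010
= 10111010100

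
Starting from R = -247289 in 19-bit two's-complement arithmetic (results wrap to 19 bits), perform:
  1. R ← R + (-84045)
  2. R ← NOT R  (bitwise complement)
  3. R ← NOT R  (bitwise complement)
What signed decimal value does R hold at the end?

192954

Start: R = -247289 = 1000011101000000111.
R = -247289 + (-84045) = -331334; wraps to 192954 = 0101111000110111010
R = NOT 0101111000110111010 = 1010000111001000101 = -192955
R = NOT 1010000111001000101 = 0101111000110111010 = 192954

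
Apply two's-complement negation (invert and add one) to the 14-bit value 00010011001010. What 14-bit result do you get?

Invert: 11101100110101. Add 1: 11101100110110.

11101100110110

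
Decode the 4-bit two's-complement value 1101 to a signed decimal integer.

-3

MSB is 1, so the value is negative.
Unsigned reading: 13. Subtract 2^4 = 16: 13 − 16 = -3.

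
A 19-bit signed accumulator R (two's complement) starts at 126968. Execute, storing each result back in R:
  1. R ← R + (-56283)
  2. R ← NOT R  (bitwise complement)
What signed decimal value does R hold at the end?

Start: R = 126968 = 0011110111111111000.
R = 126968 + (-56283) = 70685 = 0010001010000011101
R = NOT 0010001010000011101 = 1101110101111100010 = -70686

-70686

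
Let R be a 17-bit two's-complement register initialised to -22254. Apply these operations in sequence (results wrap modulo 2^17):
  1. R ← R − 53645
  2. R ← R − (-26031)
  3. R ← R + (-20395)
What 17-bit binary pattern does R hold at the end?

01110110110001001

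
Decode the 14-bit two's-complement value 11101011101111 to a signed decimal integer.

-1297

MSB is 1, so the value is negative.
Unsigned reading: 15087. Subtract 2^14 = 16384: 15087 − 16384 = -1297.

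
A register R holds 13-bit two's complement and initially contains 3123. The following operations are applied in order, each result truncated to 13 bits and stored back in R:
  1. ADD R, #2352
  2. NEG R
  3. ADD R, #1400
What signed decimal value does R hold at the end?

-4075

Start: R = 3123 = 0110000110011.
R = 3123 + 2352 = 5475; wraps to -2717 = 1010101100011
R = −(-2717) = 2717 = 0101010011101
R = 2717 + 1400 = 4117; wraps to -4075 = 1000000010101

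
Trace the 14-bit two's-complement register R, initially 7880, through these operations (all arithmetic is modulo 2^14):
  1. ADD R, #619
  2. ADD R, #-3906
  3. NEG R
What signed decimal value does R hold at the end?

-4593

Start: R = 7880 = 01111011001000.
R = 7880 + 619 = 8499; wraps to -7885 = 10000100110011
R = -7885 + (-3906) = -11791; wraps to 4593 = 01000111110001
R = −(4593) = -4593 = 10111000001111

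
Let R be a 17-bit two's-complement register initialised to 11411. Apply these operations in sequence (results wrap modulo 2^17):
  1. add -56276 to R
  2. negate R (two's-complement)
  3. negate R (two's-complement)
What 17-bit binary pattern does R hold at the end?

10101000010111111

Start: R = 11411 = 00010110010010011.
R = 11411 + (-56276) = -44865 = 10101000010111111
R = −(-44865) = 44865 = 01010111101000001
R = −(44865) = -44865 = 10101000010111111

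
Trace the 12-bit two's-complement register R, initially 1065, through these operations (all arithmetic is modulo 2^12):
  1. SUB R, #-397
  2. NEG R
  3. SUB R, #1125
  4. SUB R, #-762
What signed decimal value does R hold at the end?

Start: R = 1065 = 010000101001.
R = 1065 − (-397) = 1462 = 010110110110
R = −(1462) = -1462 = 101001001010
R = -1462 − 1125 = -2587; wraps to 1509 = 010111100101
R = 1509 − (-762) = 2271; wraps to -1825 = 100011011111

-1825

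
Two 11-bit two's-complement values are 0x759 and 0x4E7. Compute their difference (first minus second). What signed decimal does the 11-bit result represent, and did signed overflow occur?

626; no overflow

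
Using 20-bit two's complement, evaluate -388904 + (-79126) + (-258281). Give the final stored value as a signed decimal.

322265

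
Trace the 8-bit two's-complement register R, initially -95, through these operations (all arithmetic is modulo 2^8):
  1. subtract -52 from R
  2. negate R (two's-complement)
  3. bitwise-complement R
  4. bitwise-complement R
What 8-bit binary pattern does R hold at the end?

Start: R = -95 = 10100001.
R = -95 − (-52) = -43 = 11010101
R = −(-43) = 43 = 00101011
R = NOT 00101011 = 11010100 = -44
R = NOT 11010100 = 00101011 = 43

00101011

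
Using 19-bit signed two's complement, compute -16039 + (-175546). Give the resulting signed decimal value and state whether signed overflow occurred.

-191585; no overflow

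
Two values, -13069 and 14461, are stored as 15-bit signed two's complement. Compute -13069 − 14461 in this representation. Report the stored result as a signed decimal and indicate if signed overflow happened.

-13069 → 100110011110011
14461 → 011100001111101
Subtract via negate-and-add: invert 011100001111101 + 1 = 100011110000011 (i.e. -14461).
  100110011110011
+ 100011110000011
= 001010001110110  (discard carry-out 1)
Result 001010001110110: MSB = 0 → value 5238.
Both addends (after negating the subtrahend) are negative but the stored result is non-negative: signed overflow. The true value -13069 − 14461 = -27530 lies outside [-16384, 16383].

5238; overflow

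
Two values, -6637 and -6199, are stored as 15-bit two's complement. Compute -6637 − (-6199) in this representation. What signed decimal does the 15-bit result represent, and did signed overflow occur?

-6637 → 110011000010011
-6199 → 110011111001001
Subtract via negate-and-add: invert 110011111001001 + 1 = 001100000110111 (i.e. 6199).
  110011000010011
+ 001100000110111
= 111111001001010
Result 111111001001010: MSB = 1 → 32330 − 32768 = -438.
Addends (after negating the subtrahend) have opposite signs, so signed overflow cannot occur.

-438; no overflow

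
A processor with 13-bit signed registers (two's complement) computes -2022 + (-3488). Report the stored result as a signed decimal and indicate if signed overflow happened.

2682; overflow

-2022 → 1100000011010
-3488 → 1001001100000
  1100000011010
+ 1001001100000
= 0101001111010  (discard carry-out 1)
Result 0101001111010: MSB = 0 → value 2682.
Both addends are negative but the stored result is non-negative: signed overflow. The true value -2022 + (-3488) = -5510 lies outside [-4096, 4095].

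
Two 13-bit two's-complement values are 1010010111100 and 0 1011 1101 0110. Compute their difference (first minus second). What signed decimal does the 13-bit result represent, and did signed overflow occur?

1010010111100 = -2884 (signed)
0 1011 1101 0110 → 0101111010110 = 3030 (signed)
Subtract via negate-and-add: invert 0101111010110 + 1 = 1010000101010 (i.e. -3030).
  1010010111100
+ 1010000101010
= 0100011100110  (discard carry-out 1)
Result 0100011100110: MSB = 0 → value 2278.
Both addends (after negating the subtrahend) are negative but the stored result is non-negative: signed overflow. The true value -2884 − 3030 = -5914 lies outside [-4096, 4095].

2278; overflow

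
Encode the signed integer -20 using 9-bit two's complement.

|-20| = 20 = 000010100 in 9 bits.
Invert the bits: 111101011. Add 1: 111101100.
Check: 111101100 reads as 492 − 512 = -20.

111101100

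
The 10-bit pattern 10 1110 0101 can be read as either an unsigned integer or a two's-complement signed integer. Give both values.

Unsigned: 1011100101 = 741.
Signed: MSB=1 → 741 − 1024 = -283.

unsigned = 741, signed = -283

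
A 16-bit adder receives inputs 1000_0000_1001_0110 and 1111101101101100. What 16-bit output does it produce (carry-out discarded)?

0111110000000010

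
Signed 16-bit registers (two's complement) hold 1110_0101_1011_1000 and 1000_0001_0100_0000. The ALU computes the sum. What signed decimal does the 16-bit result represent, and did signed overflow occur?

26360; overflow

1110_0101_1011_1000 → 1110010110111000 = -6728 (signed)
1000_0001_0100_0000 → 1000000101000000 = -32448 (signed)
  1110010110111000
+ 1000000101000000
= 0110011011111000  (discard carry-out 1)
Result 0110011011111000: MSB = 0 → value 26360.
Both addends are negative but the stored result is non-negative: signed overflow. The true value -6728 + (-32448) = -39176 lies outside [-32768, 32767].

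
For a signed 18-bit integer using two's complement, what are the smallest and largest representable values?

min = -131072, max = 131071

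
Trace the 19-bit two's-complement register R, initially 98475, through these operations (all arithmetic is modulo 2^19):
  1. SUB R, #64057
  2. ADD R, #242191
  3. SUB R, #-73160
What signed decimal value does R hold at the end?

-174519

Start: R = 98475 = 0011000000010101011.
R = 98475 − 64057 = 34418 = 0001000011001110010
R = 34418 + 242191 = 276609; wraps to -247679 = 1000011100010000001
R = -247679 − (-73160) = -174519 = 1010101011001001001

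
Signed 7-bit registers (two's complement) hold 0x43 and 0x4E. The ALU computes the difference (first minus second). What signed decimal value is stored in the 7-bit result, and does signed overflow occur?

0x43 = 1000011 = -61 (signed)
0x4E = 1001110 = -50 (signed)
Subtract via negate-and-add: invert 1001110 + 1 = 0110010 (i.e. 50).
  1000011
+ 0110010
= 1110101
Result 1110101: MSB = 1 → 117 − 128 = -11.
Addends (after negating the subtrahend) have opposite signs, so signed overflow cannot occur.

-11; no overflow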